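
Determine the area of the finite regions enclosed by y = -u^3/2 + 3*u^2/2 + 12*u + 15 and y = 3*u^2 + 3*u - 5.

Set the curves equal: -u^3/2 + 3*u^2/2 + 12*u + 15 = 3*u^2 + 3*u - 5, so -u^3/2 - 3*u^2/2 + 9*u + 20 = 0, which factors as -(u - 4)*(u + 2)*(u + 5)/2 = 0. The curves meet at u = -5, -2, 4.
On [-5, -2], y = 3*u^2 + 3*u - 5 is on top; that piece has area ∫[-5,-2] (-(-u^3/2 - 3*u^2/2 + 9*u + 20)) du = 135/8.
On [-2, 4], y = -u^3/2 + 3*u^2/2 + 12*u + 15 is on top; that piece has area ∫[-2,4] (-u^3/2 - 3*u^2/2 + 9*u + 20) du = 108.
Total enclosed area = 135/8 + 108 = 999/8.

999/8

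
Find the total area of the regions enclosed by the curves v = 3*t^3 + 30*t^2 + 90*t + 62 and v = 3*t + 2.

71/2

Set the curves equal: 3*t^3 + 30*t^2 + 90*t + 62 = 3*t + 2, so 3*t^3 + 30*t^2 + 87*t + 60 = 0, which factors as 3*(t + 1)*(t + 4)*(t + 5) = 0. The curves meet at t = -5, -4, -1.
On [-5, -4], v = 3*t^3 + 30*t^2 + 90*t + 62 is on top; that piece has area ∫[-5,-4] (3*t^3 + 30*t^2 + 87*t + 60) dt = 7/4.
On [-4, -1], v = 3*t + 2 is on top; that piece has area ∫[-4,-1] (-(3*t^3 + 30*t^2 + 87*t + 60)) dt = 135/4.
Total enclosed area = 7/4 + 135/4 = 71/2.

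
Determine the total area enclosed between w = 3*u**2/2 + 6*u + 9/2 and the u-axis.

The curve meets the u-axis where 3*u**2/2 + 6*u + 9/2 = 0, i.e. 3*(u + 1)*(u + 3)/2 = 0, at u = -3, -1.
On [-3, -1] the curve lies below the axis; ∫[-3,-1] (3*u**2/2 + 6*u + 9/2) du = -2, giving area 2.

2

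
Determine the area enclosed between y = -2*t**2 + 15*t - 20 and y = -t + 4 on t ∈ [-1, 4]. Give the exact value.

The difference (-2*t**2 + 15*t - 20) - (-t + 4) = -2*t**2 + 16*t - 24 changes sign at t = 2 inside [-1, 4], so split the integral there.
∫[-1,2] (-2*t**2 + 16*t - 24) dt = -54; the area of that piece is 54.
∫[2,4] (-2*t**2 + 16*t - 24) dt = 32/3.
Total area = 54 + 32/3 = 194/3.

194/3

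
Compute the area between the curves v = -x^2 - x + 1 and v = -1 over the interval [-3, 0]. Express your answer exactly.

The difference (-x^2 - x + 1) - (-1) = -x^2 - x + 2 changes sign at x = -2 inside [-3, 0], so split the integral there.
∫[-3,-2] (-x^2 - x + 2) dx = -11/6; the area of that piece is 11/6.
∫[-2,0] (-x^2 - x + 2) dx = 10/3.
Total area = 11/6 + 10/3 = 31/6.

31/6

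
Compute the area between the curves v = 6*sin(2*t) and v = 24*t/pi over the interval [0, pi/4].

3 - 3*pi/4

On [0, pi/4], (6*sin(2*t)) - (24*t/pi) = -24*t/pi + 6*sin(2*t) is ≥ 0 throughout, so the area is a single integral of |-24*t/pi + 6*sin(2*t)|.
∫[0,pi/4] (-24*t/pi + 6*sin(2*t)) dt = 3 - 3*pi/4.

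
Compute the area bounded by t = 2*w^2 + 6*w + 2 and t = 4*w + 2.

1/3

Both boundary curves give t as a function of w, so integrate with respect to w. Setting them equal: 2*w^2 + 2*w = 0, i.e. 2*w*(w + 1) = 0, so they meet at w = -1, 0.
For w in [-1, 0], t = 2*w^2 + 6*w + 2 is on the left; area = ∫[-1,0] (-(2*w^2 + 2*w)) dw = 1/3.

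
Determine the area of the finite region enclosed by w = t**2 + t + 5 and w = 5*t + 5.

32/3

Set the curves equal: t**2 + t + 5 = 5*t + 5, so t**2 - 4*t = 0, which factors as t*(t - 4) = 0. The curves meet at t = 0, 4.
On [0, 4], w = 5*t + 5 is on top; that piece has area ∫[0,4] (-(t**2 - 4*t)) dt = 32/3.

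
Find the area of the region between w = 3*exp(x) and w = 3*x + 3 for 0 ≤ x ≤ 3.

-51/2 + 3*exp(3)

On [0, 3], (3*exp(x)) - (3*x + 3) = -3*x + 3*exp(x) - 3 is ≥ 0 throughout, so the area is a single integral of |-3*x + 3*exp(x) - 3|.
∫[0,3] (-3*x + 3*exp(x) - 3) dx = -51/2 + 3*exp(3).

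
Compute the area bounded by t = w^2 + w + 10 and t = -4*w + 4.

Both boundary curves give t as a function of w, so integrate with respect to w. Setting them equal: w^2 + 5*w + 6 = 0, i.e. (w + 2)*(w + 3) = 0, so they meet at w = -3, -2.
For w in [-3, -2], t = w^2 + w + 10 is on the left; area = ∫[-3,-2] (-(w^2 + 5*w + 6)) dw = 1/6.

1/6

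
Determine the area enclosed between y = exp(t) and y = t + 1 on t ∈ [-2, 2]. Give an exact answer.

On [-2, 2], (exp(t)) - (t + 1) = -t + exp(t) - 1 is ≥ 0 throughout, so the area is a single integral of |-t + exp(t) - 1|.
∫[-2,2] (-t + exp(t) - 1) dt = -4 - exp(-2) + exp(2).

-4 - exp(-2) + exp(2)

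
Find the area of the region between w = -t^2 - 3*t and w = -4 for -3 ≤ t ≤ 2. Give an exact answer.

43/2

The difference (-t^2 - 3*t) - (-4) = -t^2 - 3*t + 4 changes sign at t = 1 inside [-3, 2], so split the integral there.
∫[-3,1] (-t^2 - 3*t + 4) dt = 56/3.
∫[1,2] (-t^2 - 3*t + 4) dt = -17/6; the area of that piece is 17/6.
Total area = 56/3 + 17/6 = 43/2.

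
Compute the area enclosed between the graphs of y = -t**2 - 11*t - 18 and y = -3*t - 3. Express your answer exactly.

4/3

Set the curves equal: -t**2 - 11*t - 18 = -3*t - 3, so -t**2 - 8*t - 15 = 0, which factors as -(t + 3)*(t + 5) = 0. The curves meet at t = -5, -3.
On [-5, -3], y = -t**2 - 11*t - 18 is on top; that piece has area ∫[-5,-3] (-t**2 - 8*t - 15) dt = 4/3.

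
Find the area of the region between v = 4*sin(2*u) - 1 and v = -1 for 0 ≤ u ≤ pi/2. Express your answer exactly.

4

On [0, pi/2], (4*sin(2*u) - 1) - (-1) = 4*sin(2*u) is ≥ 0 throughout, so the area is a single integral of |4*sin(2*u)|.
∫[0,pi/2] (4*sin(2*u)) du = 4.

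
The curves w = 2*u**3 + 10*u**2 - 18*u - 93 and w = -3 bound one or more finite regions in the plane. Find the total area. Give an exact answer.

1136/3

Set the curves equal: 2*u**3 + 10*u**2 - 18*u - 93 = -3, so 2*u**3 + 10*u**2 - 18*u - 90 = 0, which factors as 2*(u - 3)*(u + 3)*(u + 5) = 0. The curves meet at u = -5, -3, 3.
On [-5, -3], w = 2*u**3 + 10*u**2 - 18*u - 93 is on top; that piece has area ∫[-5,-3] (2*u**3 + 10*u**2 - 18*u - 90) du = 56/3.
On [-3, 3], w = -3 is on top; that piece has area ∫[-3,3] (-(2*u**3 + 10*u**2 - 18*u - 90)) du = 360.
Total enclosed area = 56/3 + 360 = 1136/3.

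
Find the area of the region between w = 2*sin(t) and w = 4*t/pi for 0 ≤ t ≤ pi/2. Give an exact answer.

2 - pi/2

On [0, pi/2], (2*sin(t)) - (4*t/pi) = -4*t/pi + 2*sin(t) is ≥ 0 throughout, so the area is a single integral of |-4*t/pi + 2*sin(t)|.
∫[0,pi/2] (-4*t/pi + 2*sin(t)) dt = 2 - pi/2.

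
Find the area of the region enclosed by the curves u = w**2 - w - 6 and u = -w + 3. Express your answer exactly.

Both boundary curves give u as a function of w, so integrate with respect to w. Setting them equal: w**2 - 9 = 0, i.e. (w - 3)*(w + 3) = 0, so they meet at w = -3, 3.
For w in [-3, 3], u = w**2 - w - 6 is on the left; area = ∫[-3,3] (-(w**2 - 9)) dw = 36.

36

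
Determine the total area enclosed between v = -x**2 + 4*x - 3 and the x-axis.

4/3

The curve meets the x-axis where -x**2 + 4*x - 3 = 0, i.e. -(x - 3)*(x - 1) = 0, at x = 1, 3.
On [1, 3] the curve lies above the axis; ∫[1,3] (-x**2 + 4*x - 3) dx = 4/3, giving area 4/3.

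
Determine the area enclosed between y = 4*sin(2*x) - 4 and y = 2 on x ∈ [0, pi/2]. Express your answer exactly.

-4 + 3*pi

On [0, pi/2], (4*sin(2*x) - 4) - (2) = 4*sin(2*x) - 6 is ≤ 0 throughout, so the area is a single integral of |4*sin(2*x) - 6|.
∫[0,pi/2] (4*sin(2*x) - 6) dx = 4 - 3*pi; the area of that piece is -4 + 3*pi.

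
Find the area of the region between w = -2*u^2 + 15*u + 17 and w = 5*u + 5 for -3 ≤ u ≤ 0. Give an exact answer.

The difference (-2*u^2 + 15*u + 17) - (5*u + 5) = -2*u^2 + 10*u + 12 changes sign at u = -1 inside [-3, 0], so split the integral there.
∫[-3,-1] (-2*u^2 + 10*u + 12) du = -100/3; the area of that piece is 100/3.
∫[-1,0] (-2*u^2 + 10*u + 12) du = 19/3.
Total area = 100/3 + 19/3 = 119/3.

119/3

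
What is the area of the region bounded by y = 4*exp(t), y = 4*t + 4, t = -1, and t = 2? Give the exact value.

-18 - 4*exp(-1) + 4*exp(2)

On [-1, 2], (4*exp(t)) - (4*t + 4) = -4*t + 4*exp(t) - 4 is ≥ 0 throughout, so the area is a single integral of |-4*t + 4*exp(t) - 4|.
∫[-1,2] (-4*t + 4*exp(t) - 4) dt = -18 - 4*exp(-1) + 4*exp(2).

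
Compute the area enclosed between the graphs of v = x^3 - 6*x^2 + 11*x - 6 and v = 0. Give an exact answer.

1/2

Set the curves equal: x^3 - 6*x^2 + 11*x - 6 = 0, so x^3 - 6*x^2 + 11*x - 6 = 0, which factors as (x - 3)*(x - 2)*(x - 1) = 0. The curves meet at x = 1, 2, 3.
On [1, 2], v = x^3 - 6*x^2 + 11*x - 6 is on top; that piece has area ∫[1,2] (x^3 - 6*x^2 + 11*x - 6) dx = 1/4.
On [2, 3], v = 0 is on top; that piece has area ∫[2,3] (-(x^3 - 6*x^2 + 11*x - 6)) dx = 1/4.
Total enclosed area = 1/4 + 1/4 = 1/2.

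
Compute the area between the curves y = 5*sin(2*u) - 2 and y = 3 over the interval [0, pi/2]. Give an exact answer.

-5 + 5*pi/2

On [0, pi/2], (5*sin(2*u) - 2) - (3) = 5*sin(2*u) - 5 is ≤ 0 throughout, so the area is a single integral of |5*sin(2*u) - 5|.
∫[0,pi/2] (5*sin(2*u) - 5) du = 5 - 5*pi/2; the area of that piece is -5 + 5*pi/2.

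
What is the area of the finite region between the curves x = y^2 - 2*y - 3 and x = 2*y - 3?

Both boundary curves give x as a function of y, so integrate with respect to y. Setting them equal: y^2 - 4*y = 0, i.e. y*(y - 4) = 0, so they meet at y = 0, 4.
For y in [0, 4], x = y^2 - 2*y - 3 is on the left; area = ∫[0,4] (-(y^2 - 4*y)) dy = 32/3.

32/3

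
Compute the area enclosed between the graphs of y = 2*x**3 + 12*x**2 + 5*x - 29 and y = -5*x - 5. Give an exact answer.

131/2

Set the curves equal: 2*x**3 + 12*x**2 + 5*x - 29 = -5*x - 5, so 2*x**3 + 12*x**2 + 10*x - 24 = 0, which factors as 2*(x - 1)*(x + 3)*(x + 4) = 0. The curves meet at x = -4, -3, 1.
On [-4, -3], y = 2*x**3 + 12*x**2 + 5*x - 29 is on top; that piece has area ∫[-4,-3] (2*x**3 + 12*x**2 + 10*x - 24) dx = 3/2.
On [-3, 1], y = -5*x - 5 is on top; that piece has area ∫[-3,1] (-(2*x**3 + 12*x**2 + 10*x - 24)) dx = 64.
Total enclosed area = 3/2 + 64 = 131/2.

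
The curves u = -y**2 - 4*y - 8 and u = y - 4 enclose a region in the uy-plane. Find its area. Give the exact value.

Both boundary curves give u as a function of y, so integrate with respect to y. Setting them equal: -y**2 - 5*y - 4 = 0, i.e. -(y + 1)*(y + 4) = 0, so they meet at y = -4, -1.
For y in [-4, -1], u = -y**2 - 4*y - 8 is on the right; area = ∫[-4,-1] (-y**2 - 5*y - 4) dy = 9/2.

9/2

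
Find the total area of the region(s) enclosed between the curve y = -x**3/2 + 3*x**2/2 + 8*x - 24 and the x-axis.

The curve meets the x-axis where -x**3/2 + 3*x**2/2 + 8*x - 24 = 0, i.e. -(x - 4)*(x - 3)*(x + 4)/2 = 0, at x = -4, 3, 4.
On [-4, 3] the curve lies below the axis; ∫[-4,3] (-x**3/2 + 3*x**2/2 + 8*x - 24) dx = -1029/8, giving area 1029/8.
On [3, 4] the curve lies above the axis; ∫[3,4] (-x**3/2 + 3*x**2/2 + 8*x - 24) dx = 5/8, giving area 5/8.
Total area = 1029/8 + 5/8 = 517/4.

517/4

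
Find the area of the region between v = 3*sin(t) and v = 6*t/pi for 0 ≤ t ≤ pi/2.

3 - 3*pi/4

On [0, pi/2], (3*sin(t)) - (6*t/pi) = -6*t/pi + 3*sin(t) is ≥ 0 throughout, so the area is a single integral of |-6*t/pi + 3*sin(t)|.
∫[0,pi/2] (-6*t/pi + 3*sin(t)) dt = 3 - 3*pi/4.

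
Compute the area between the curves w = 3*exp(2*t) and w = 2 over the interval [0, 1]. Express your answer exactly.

On [0, 1], (3*exp(2*t)) - (2) = 3*exp(2*t) - 2 is ≥ 0 throughout, so the area is a single integral of |3*exp(2*t) - 2|.
∫[0,1] (3*exp(2*t) - 2) dt = -7/2 + 3*exp(2)/2.

-7/2 + 3*exp(2)/2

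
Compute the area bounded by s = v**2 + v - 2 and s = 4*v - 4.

Both boundary curves give s as a function of v, so integrate with respect to v. Setting them equal: v**2 - 3*v + 2 = 0, i.e. (v - 2)*(v - 1) = 0, so they meet at v = 1, 2.
For v in [1, 2], s = v**2 + v - 2 is on the left; area = ∫[1,2] (-(v**2 - 3*v + 2)) dv = 1/6.

1/6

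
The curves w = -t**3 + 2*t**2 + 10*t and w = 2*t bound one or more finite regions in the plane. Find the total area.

Set the curves equal: -t**3 + 2*t**2 + 10*t = 2*t, so -t**3 + 2*t**2 + 8*t = 0, which factors as -t*(t - 4)*(t + 2) = 0. The curves meet at t = -2, 0, 4.
On [-2, 0], w = 2*t is on top; that piece has area ∫[-2,0] (-(-t**3 + 2*t**2 + 8*t)) dt = 20/3.
On [0, 4], w = -t**3 + 2*t**2 + 10*t is on top; that piece has area ∫[0,4] (-t**3 + 2*t**2 + 8*t) dt = 128/3.
Total enclosed area = 20/3 + 128/3 = 148/3.

148/3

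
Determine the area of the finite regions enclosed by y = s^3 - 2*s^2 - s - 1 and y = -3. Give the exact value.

37/12

Set the curves equal: s^3 - 2*s^2 - s - 1 = -3, so s^3 - 2*s^2 - s + 2 = 0, which factors as (s - 2)*(s - 1)*(s + 1) = 0. The curves meet at s = -1, 1, 2.
On [-1, 1], y = s^3 - 2*s^2 - s - 1 is on top; that piece has area ∫[-1,1] (s^3 - 2*s^2 - s + 2) ds = 8/3.
On [1, 2], y = -3 is on top; that piece has area ∫[1,2] (-(s^3 - 2*s^2 - s + 2)) ds = 5/12.
Total enclosed area = 8/3 + 5/12 = 37/12.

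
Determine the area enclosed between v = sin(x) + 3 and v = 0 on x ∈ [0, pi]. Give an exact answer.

2 + 3*pi

On [0, pi], (sin(x) + 3) - (0) = sin(x) + 3 is ≥ 0 throughout, so the area is a single integral of |sin(x) + 3|.
∫[0,pi] (sin(x) + 3) dx = 2 + 3*pi.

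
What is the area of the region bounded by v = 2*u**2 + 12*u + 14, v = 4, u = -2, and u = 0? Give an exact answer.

8

The difference (2*u**2 + 12*u + 14) - (4) = 2*u**2 + 12*u + 10 changes sign at u = -1 inside [-2, 0], so split the integral there.
∫[-2,-1] (2*u**2 + 12*u + 10) du = -10/3; the area of that piece is 10/3.
∫[-1,0] (2*u**2 + 12*u + 10) du = 14/3.
Total area = 10/3 + 14/3 = 8.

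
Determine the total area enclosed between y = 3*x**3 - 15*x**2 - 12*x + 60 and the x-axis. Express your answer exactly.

The curve meets the x-axis where 3*x**3 - 15*x**2 - 12*x + 60 = 0, i.e. 3*(x - 5)*(x - 2)*(x + 2) = 0, at x = -2, 2, 5.
On [-2, 2] the curve lies above the axis; ∫[-2,2] (3*x**3 - 15*x**2 - 12*x + 60) dx = 160, giving area 160.
On [2, 5] the curve lies below the axis; ∫[2,5] (3*x**3 - 15*x**2 - 12*x + 60) dx = -297/4, giving area 297/4.
Total area = 160 + 297/4 = 937/4.

937/4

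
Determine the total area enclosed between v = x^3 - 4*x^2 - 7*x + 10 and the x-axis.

937/12

The curve meets the x-axis where x^3 - 4*x^2 - 7*x + 10 = 0, i.e. (x - 5)*(x - 1)*(x + 2) = 0, at x = -2, 1, 5.
On [-2, 1] the curve lies above the axis; ∫[-2,1] (x^3 - 4*x^2 - 7*x + 10) dx = 99/4, giving area 99/4.
On [1, 5] the curve lies below the axis; ∫[1,5] (x^3 - 4*x^2 - 7*x + 10) dx = -160/3, giving area 160/3.
Total area = 99/4 + 160/3 = 937/12.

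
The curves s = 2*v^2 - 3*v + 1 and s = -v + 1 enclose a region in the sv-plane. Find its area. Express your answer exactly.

1/3

Both boundary curves give s as a function of v, so integrate with respect to v. Setting them equal: 2*v^2 - 2*v = 0, i.e. 2*v*(v - 1) = 0, so they meet at v = 0, 1.
For v in [0, 1], s = 2*v^2 - 3*v + 1 is on the left; area = ∫[0,1] (-(2*v^2 - 2*v)) dv = 1/3.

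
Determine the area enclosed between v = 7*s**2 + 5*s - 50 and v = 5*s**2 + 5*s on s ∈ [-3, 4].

On [-3, 4], (7*s**2 + 5*s - 50) - (5*s**2 + 5*s) = 2*s**2 - 50 is ≤ 0 throughout, so the area is a single integral of |2*s**2 - 50|.
∫[-3,4] (2*s**2 - 50) ds = -868/3; the area of that piece is 868/3.

868/3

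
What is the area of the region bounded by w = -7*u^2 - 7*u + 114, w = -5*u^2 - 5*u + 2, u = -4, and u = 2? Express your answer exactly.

636

On [-4, 2], (-7*u^2 - 7*u + 114) - (-5*u^2 - 5*u + 2) = -2*u^2 - 2*u + 112 is ≥ 0 throughout, so the area is a single integral of |-2*u^2 - 2*u + 112|.
∫[-4,2] (-2*u^2 - 2*u + 112) du = 636.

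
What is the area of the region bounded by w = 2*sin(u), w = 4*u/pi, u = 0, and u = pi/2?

2 - pi/2

On [0, pi/2], (2*sin(u)) - (4*u/pi) = -4*u/pi + 2*sin(u) is ≥ 0 throughout, so the area is a single integral of |-4*u/pi + 2*sin(u)|.
∫[0,pi/2] (-4*u/pi + 2*sin(u)) du = 2 - pi/2.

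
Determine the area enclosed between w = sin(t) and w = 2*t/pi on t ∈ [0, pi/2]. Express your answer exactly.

On [0, pi/2], (sin(t)) - (2*t/pi) = -2*t/pi + sin(t) is ≥ 0 throughout, so the area is a single integral of |-2*t/pi + sin(t)|.
∫[0,pi/2] (-2*t/pi + sin(t)) dt = 1 - pi/4.

1 - pi/4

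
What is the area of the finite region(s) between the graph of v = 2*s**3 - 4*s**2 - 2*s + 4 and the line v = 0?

37/6

The curve meets the s-axis where 2*s**3 - 4*s**2 - 2*s + 4 = 0, i.e. 2*(s - 2)*(s - 1)*(s + 1) = 0, at s = -1, 1, 2.
On [-1, 1] the curve lies above the axis; ∫[-1,1] (2*s**3 - 4*s**2 - 2*s + 4) ds = 16/3, giving area 16/3.
On [1, 2] the curve lies below the axis; ∫[1,2] (2*s**3 - 4*s**2 - 2*s + 4) ds = -5/6, giving area 5/6.
Total area = 16/3 + 5/6 = 37/6.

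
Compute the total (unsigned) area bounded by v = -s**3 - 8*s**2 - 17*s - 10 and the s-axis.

The curve meets the s-axis where -s**3 - 8*s**2 - 17*s - 10 = 0, i.e. -(s + 1)*(s + 2)*(s + 5) = 0, at s = -5, -2, -1.
On [-5, -2] the curve lies below the axis; ∫[-5,-2] (-s**3 - 8*s**2 - 17*s - 10) ds = -45/4, giving area 45/4.
On [-2, -1] the curve lies above the axis; ∫[-2,-1] (-s**3 - 8*s**2 - 17*s - 10) ds = 7/12, giving area 7/12.
Total area = 45/4 + 7/12 = 71/6.

71/6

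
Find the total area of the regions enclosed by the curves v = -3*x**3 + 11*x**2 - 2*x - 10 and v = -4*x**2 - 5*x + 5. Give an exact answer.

148

Set the curves equal: -3*x**3 + 11*x**2 - 2*x - 10 = -4*x**2 - 5*x + 5, so -3*x**3 + 15*x**2 + 3*x - 15 = 0, which factors as -3*(x - 5)*(x - 1)*(x + 1) = 0. The curves meet at x = -1, 1, 5.
On [-1, 1], v = -4*x**2 - 5*x + 5 is on top; that piece has area ∫[-1,1] (-(-3*x**3 + 15*x**2 + 3*x - 15)) dx = 20.
On [1, 5], v = -3*x**3 + 11*x**2 - 2*x - 10 is on top; that piece has area ∫[1,5] (-3*x**3 + 15*x**2 + 3*x - 15) dx = 128.
Total enclosed area = 20 + 128 = 148.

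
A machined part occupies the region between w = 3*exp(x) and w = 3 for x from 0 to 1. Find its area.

On [0, 1], (3*exp(x)) - (3) = 3*exp(x) - 3 is ≥ 0 throughout, so the area is a single integral of |3*exp(x) - 3|.
∫[0,1] (3*exp(x) - 3) dx = -6 + 3*exp(1).

-6 + 3*exp(1)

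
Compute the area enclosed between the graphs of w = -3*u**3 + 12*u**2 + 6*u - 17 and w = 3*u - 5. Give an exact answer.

253/4

Set the curves equal: -3*u**3 + 12*u**2 + 6*u - 17 = 3*u - 5, so -3*u**3 + 12*u**2 + 3*u - 12 = 0, which factors as -3*(u - 4)*(u - 1)*(u + 1) = 0. The curves meet at u = -1, 1, 4.
On [-1, 1], w = 3*u - 5 is on top; that piece has area ∫[-1,1] (-(-3*u**3 + 12*u**2 + 3*u - 12)) du = 16.
On [1, 4], w = -3*u**3 + 12*u**2 + 6*u - 17 is on top; that piece has area ∫[1,4] (-3*u**3 + 12*u**2 + 3*u - 12) du = 189/4.
Total enclosed area = 16 + 189/4 = 253/4.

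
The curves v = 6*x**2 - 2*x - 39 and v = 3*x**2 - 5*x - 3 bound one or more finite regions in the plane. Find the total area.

Set the curves equal: 6*x**2 - 2*x - 39 = 3*x**2 - 5*x - 3, so 3*x**2 + 3*x - 36 = 0, which factors as 3*(x - 3)*(x + 4) = 0. The curves meet at x = -4, 3.
On [-4, 3], v = 3*x**2 - 5*x - 3 is on top; that piece has area ∫[-4,3] (-(3*x**2 + 3*x - 36)) dx = 343/2.

343/2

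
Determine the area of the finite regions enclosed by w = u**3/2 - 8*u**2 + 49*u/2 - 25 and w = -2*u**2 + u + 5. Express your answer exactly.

Set the curves equal: u**3/2 - 8*u**2 + 49*u/2 - 25 = -2*u**2 + u + 5, so u**3/2 - 6*u**2 + 47*u/2 - 30 = 0, which factors as (u - 5)*(u - 4)*(u - 3)/2 = 0. The curves meet at u = 3, 4, 5.
On [3, 4], w = u**3/2 - 8*u**2 + 49*u/2 - 25 is on top; that piece has area ∫[3,4] (u**3/2 - 6*u**2 + 47*u/2 - 30) du = 1/8.
On [4, 5], w = -2*u**2 + u + 5 is on top; that piece has area ∫[4,5] (-(u**3/2 - 6*u**2 + 47*u/2 - 30)) du = 1/8.
Total enclosed area = 1/8 + 1/8 = 1/4.

1/4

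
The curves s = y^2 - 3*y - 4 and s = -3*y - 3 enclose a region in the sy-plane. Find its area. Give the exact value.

Both boundary curves give s as a function of y, so integrate with respect to y. Setting them equal: y^2 - 1 = 0, i.e. (y - 1)*(y + 1) = 0, so they meet at y = -1, 1.
For y in [-1, 1], s = y^2 - 3*y - 4 is on the left; area = ∫[-1,1] (-(y^2 - 1)) dy = 4/3.

4/3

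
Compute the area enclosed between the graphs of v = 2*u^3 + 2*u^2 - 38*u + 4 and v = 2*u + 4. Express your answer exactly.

Set the curves equal: 2*u^3 + 2*u^2 - 38*u + 4 = 2*u + 4, so 2*u^3 + 2*u^2 - 40*u = 0, which factors as 2*u*(u - 4)*(u + 5) = 0. The curves meet at u = -5, 0, 4.
On [-5, 0], v = 2*u^3 + 2*u^2 - 38*u + 4 is on top; that piece has area ∫[-5,0] (2*u^3 + 2*u^2 - 40*u) du = 1625/6.
On [0, 4], v = 2*u + 4 is on top; that piece has area ∫[0,4] (-(2*u^3 + 2*u^2 - 40*u)) du = 448/3.
Total enclosed area = 1625/6 + 448/3 = 2521/6.

2521/6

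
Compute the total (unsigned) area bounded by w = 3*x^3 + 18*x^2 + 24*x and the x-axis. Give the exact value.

24

The curve meets the x-axis where 3*x^3 + 18*x^2 + 24*x = 0, i.e. 3*x*(x + 2)*(x + 4) = 0, at x = -4, -2, 0.
On [-4, -2] the curve lies above the axis; ∫[-4,-2] (3*x^3 + 18*x^2 + 24*x) dx = 12, giving area 12.
On [-2, 0] the curve lies below the axis; ∫[-2,0] (3*x^3 + 18*x^2 + 24*x) dx = -12, giving area 12.
Total area = 12 + 12 = 24.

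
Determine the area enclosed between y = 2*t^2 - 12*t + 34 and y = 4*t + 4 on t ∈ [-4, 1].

940/3

On [-4, 1], (2*t^2 - 12*t + 34) - (4*t + 4) = 2*t^2 - 16*t + 30 is ≥ 0 throughout, so the area is a single integral of |2*t^2 - 16*t + 30|.
∫[-4,1] (2*t^2 - 16*t + 30) dt = 940/3.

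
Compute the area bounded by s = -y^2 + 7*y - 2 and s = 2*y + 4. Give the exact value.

1/6

Both boundary curves give s as a function of y, so integrate with respect to y. Setting them equal: -y^2 + 5*y - 6 = 0, i.e. -(y - 3)*(y - 2) = 0, so they meet at y = 2, 3.
For y in [2, 3], s = -y^2 + 7*y - 2 is on the right; area = ∫[2,3] (-y^2 + 5*y - 6) dy = 1/6.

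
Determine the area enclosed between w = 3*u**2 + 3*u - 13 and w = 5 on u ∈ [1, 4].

The difference (3*u**2 + 3*u - 13) - (5) = 3*u**2 + 3*u - 18 changes sign at u = 2 inside [1, 4], so split the integral there.
∫[1,2] (3*u**2 + 3*u - 18) du = -13/2; the area of that piece is 13/2.
∫[2,4] (3*u**2 + 3*u - 18) du = 38.
Total area = 13/2 + 38 = 89/2.

89/2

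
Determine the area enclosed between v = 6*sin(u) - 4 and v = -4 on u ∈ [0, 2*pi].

The difference (6*sin(u) - 4) - (-4) = 6*sin(u) changes sign at u = pi inside [0, 2*pi], so split the integral there.
∫[0,pi] (6*sin(u)) du = 12.
∫[pi,2*pi] (6*sin(u)) du = -12; the area of that piece is 12.
Total area = 12 + 12 = 24.

24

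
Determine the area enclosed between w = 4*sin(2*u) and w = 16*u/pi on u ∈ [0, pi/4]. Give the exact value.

2 - pi/2

On [0, pi/4], (4*sin(2*u)) - (16*u/pi) = -16*u/pi + 4*sin(2*u) is ≥ 0 throughout, so the area is a single integral of |-16*u/pi + 4*sin(2*u)|.
∫[0,pi/4] (-16*u/pi + 4*sin(2*u)) du = 2 - pi/2.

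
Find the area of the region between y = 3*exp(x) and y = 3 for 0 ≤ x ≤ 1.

-6 + 3*exp(1)

On [0, 1], (3*exp(x)) - (3) = 3*exp(x) - 3 is ≥ 0 throughout, so the area is a single integral of |3*exp(x) - 3|.
∫[0,1] (3*exp(x) - 3) dx = -6 + 3*exp(1).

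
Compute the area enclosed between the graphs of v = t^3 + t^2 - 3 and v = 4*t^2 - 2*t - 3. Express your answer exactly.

1/2

Set the curves equal: t^3 + t^2 - 3 = 4*t^2 - 2*t - 3, so t^3 - 3*t^2 + 2*t = 0, which factors as t*(t - 2)*(t - 1) = 0. The curves meet at t = 0, 1, 2.
On [0, 1], v = t^3 + t^2 - 3 is on top; that piece has area ∫[0,1] (t^3 - 3*t^2 + 2*t) dt = 1/4.
On [1, 2], v = 4*t^2 - 2*t - 3 is on top; that piece has area ∫[1,2] (-(t^3 - 3*t^2 + 2*t)) dt = 1/4.
Total enclosed area = 1/4 + 1/4 = 1/2.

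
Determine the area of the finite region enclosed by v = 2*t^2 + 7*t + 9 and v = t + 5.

Set the curves equal: 2*t^2 + 7*t + 9 = t + 5, so 2*t^2 + 6*t + 4 = 0, which factors as 2*(t + 1)*(t + 2) = 0. The curves meet at t = -2, -1.
On [-2, -1], v = t + 5 is on top; that piece has area ∫[-2,-1] (-(2*t^2 + 6*t + 4)) dt = 1/3.

1/3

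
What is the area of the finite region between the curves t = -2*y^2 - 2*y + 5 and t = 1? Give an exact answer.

Both boundary curves give t as a function of y, so integrate with respect to y. Setting them equal: -2*y^2 - 2*y + 4 = 0, i.e. -2*(y - 1)*(y + 2) = 0, so they meet at y = -2, 1.
For y in [-2, 1], t = -2*y^2 - 2*y + 5 is on the right; area = ∫[-2,1] (-2*y^2 - 2*y + 4) dy = 9.

9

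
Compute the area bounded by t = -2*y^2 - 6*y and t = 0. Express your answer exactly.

9

Both boundary curves give t as a function of y, so integrate with respect to y. Setting them equal: -2*y^2 - 6*y = 0, i.e. -2*y*(y + 3) = 0, so they meet at y = -3, 0.
For y in [-3, 0], t = -2*y^2 - 6*y is on the right; area = ∫[-3,0] (-2*y^2 - 6*y) dy = 9.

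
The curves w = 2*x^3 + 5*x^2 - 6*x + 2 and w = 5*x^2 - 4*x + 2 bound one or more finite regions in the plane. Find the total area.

Set the curves equal: 2*x^3 + 5*x^2 - 6*x + 2 = 5*x^2 - 4*x + 2, so 2*x^3 - 2*x = 0, which factors as 2*x*(x - 1)*(x + 1) = 0. The curves meet at x = -1, 0, 1.
On [-1, 0], w = 2*x^3 + 5*x^2 - 6*x + 2 is on top; that piece has area ∫[-1,0] (2*x^3 - 2*x) dx = 1/2.
On [0, 1], w = 5*x^2 - 4*x + 2 is on top; that piece has area ∫[0,1] (-(2*x^3 - 2*x)) dx = 1/2.
Total enclosed area = 1/2 + 1/2 = 1.

1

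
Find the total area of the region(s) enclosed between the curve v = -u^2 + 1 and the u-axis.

The curve meets the u-axis where -u^2 + 1 = 0, i.e. -(u - 1)*(u + 1) = 0, at u = -1, 1.
On [-1, 1] the curve lies above the axis; ∫[-1,1] (-u^2 + 1) du = 4/3, giving area 4/3.

4/3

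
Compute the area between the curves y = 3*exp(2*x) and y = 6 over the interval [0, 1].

-21/2 + 6*log(2) + 3*exp(2)/2

The difference (3*exp(2*x)) - (6) = 3*exp(2*x) - 6 changes sign at x = log(2)/2 inside [0, 1], so split the integral there.
∫[0,log(2)/2] (3*exp(2*x) - 6) dx = 3/2 - log(8); the area of that piece is -3/2 + log(8).
∫[log(2)/2,1] (3*exp(2*x) - 6) dx = -9 + 3*log(2) + 3*exp(2)/2.
Total area = (-3/2 + log(8)) + (-9 + 3*log(2) + 3*exp(2)/2) = -21/2 + 6*log(2) + 3*exp(2)/2.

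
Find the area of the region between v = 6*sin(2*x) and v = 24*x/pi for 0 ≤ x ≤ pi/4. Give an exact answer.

3 - 3*pi/4

On [0, pi/4], (6*sin(2*x)) - (24*x/pi) = -24*x/pi + 6*sin(2*x) is ≥ 0 throughout, so the area is a single integral of |-24*x/pi + 6*sin(2*x)|.
∫[0,pi/4] (-24*x/pi + 6*sin(2*x)) dx = 3 - 3*pi/4.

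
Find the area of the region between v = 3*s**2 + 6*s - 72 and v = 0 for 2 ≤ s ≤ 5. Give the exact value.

68

The difference (3*s**2 + 6*s - 72) - (0) = 3*s**2 + 6*s - 72 changes sign at s = 4 inside [2, 5], so split the integral there.
∫[2,4] (3*s**2 + 6*s - 72) ds = -52; the area of that piece is 52.
∫[4,5] (3*s**2 + 6*s - 72) ds = 16.
Total area = 52 + 16 = 68.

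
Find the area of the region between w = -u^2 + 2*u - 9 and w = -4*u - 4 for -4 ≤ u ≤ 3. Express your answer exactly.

97

The difference (-u^2 + 2*u - 9) - (-4*u - 4) = -u^2 + 6*u - 5 changes sign at u = 1 inside [-4, 3], so split the integral there.
∫[-4,1] (-u^2 + 6*u - 5) du = -275/3; the area of that piece is 275/3.
∫[1,3] (-u^2 + 6*u - 5) du = 16/3.
Total area = 275/3 + 16/3 = 97.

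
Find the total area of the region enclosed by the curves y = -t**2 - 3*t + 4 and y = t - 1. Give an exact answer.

Set the curves equal: -t**2 - 3*t + 4 = t - 1, so -t**2 - 4*t + 5 = 0, which factors as -(t - 1)*(t + 5) = 0. The curves meet at t = -5, 1.
On [-5, 1], y = -t**2 - 3*t + 4 is on top; that piece has area ∫[-5,1] (-t**2 - 4*t + 5) dt = 36.

36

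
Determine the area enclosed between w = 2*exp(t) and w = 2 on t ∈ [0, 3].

-8 + 2*exp(3)

On [0, 3], (2*exp(t)) - (2) = 2*exp(t) - 2 is ≥ 0 throughout, so the area is a single integral of |2*exp(t) - 2|.
∫[0,3] (2*exp(t) - 2) dt = -8 + 2*exp(3).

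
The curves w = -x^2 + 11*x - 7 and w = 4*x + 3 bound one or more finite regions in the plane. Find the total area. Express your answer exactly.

Set the curves equal: -x^2 + 11*x - 7 = 4*x + 3, so -x^2 + 7*x - 10 = 0, which factors as -(x - 5)*(x - 2) = 0. The curves meet at x = 2, 5.
On [2, 5], w = -x^2 + 11*x - 7 is on top; that piece has area ∫[2,5] (-x^2 + 7*x - 10) dx = 9/2.

9/2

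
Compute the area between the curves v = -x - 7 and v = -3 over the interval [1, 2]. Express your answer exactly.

11/2

On [1, 2], (-x - 7) - (-3) = -x - 4 is ≤ 0 throughout, so the area is a single integral of |-x - 4|.
∫[1,2] (-x - 4) dx = -11/2; the area of that piece is 11/2.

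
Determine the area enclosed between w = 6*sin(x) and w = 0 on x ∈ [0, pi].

On [0, pi], (6*sin(x)) - (0) = 6*sin(x) is ≥ 0 throughout, so the area is a single integral of |6*sin(x)|.
∫[0,pi] (6*sin(x)) dx = 12.

12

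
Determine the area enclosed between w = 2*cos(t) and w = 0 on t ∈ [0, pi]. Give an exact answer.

The difference (2*cos(t)) - (0) = 2*cos(t) changes sign at t = pi/2 inside [0, pi], so split the integral there.
∫[0,pi/2] (2*cos(t)) dt = 2.
∫[pi/2,pi] (2*cos(t)) dt = -2; the area of that piece is 2.
Total area = 2 + 2 = 4.

4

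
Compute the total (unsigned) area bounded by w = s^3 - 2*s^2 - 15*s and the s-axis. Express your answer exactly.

863/6

The curve meets the s-axis where s^3 - 2*s^2 - 15*s = 0, i.e. s*(s - 5)*(s + 3) = 0, at s = -3, 0, 5.
On [-3, 0] the curve lies above the axis; ∫[-3,0] (s^3 - 2*s^2 - 15*s) ds = 117/4, giving area 117/4.
On [0, 5] the curve lies below the axis; ∫[0,5] (s^3 - 2*s^2 - 15*s) ds = -1375/12, giving area 1375/12.
Total area = 117/4 + 1375/12 = 863/6.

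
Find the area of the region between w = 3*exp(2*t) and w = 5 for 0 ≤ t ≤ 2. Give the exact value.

-27/2 - 11*log(3)/2 + log(15)/2 + 9*log(5)/2 + 3*exp(4)/2

The difference (3*exp(2*t)) - (5) = 3*exp(2*t) - 5 changes sign at t = -log(3)/2 + log(5)/2 inside [0, 2], so split the integral there.
∫[0,-log(3)/2 + log(5)/2] (3*exp(2*t) - 5) dt = log(9*sqrt(15)/125) + 1; the area of that piece is -1 + log(25*sqrt(15)/27).
∫[-log(3)/2 + log(5)/2,2] (3*exp(2*t) - 5) dt = -25/2 - 5*log(3)/2 + 5*log(5)/2 + 3*exp(4)/2.
Total area = (-1 + log(25*sqrt(15)/27)) + (-25/2 - 5*log(3)/2 + 5*log(5)/2 + 3*exp(4)/2) = -27/2 - 11*log(3)/2 + log(15)/2 + 9*log(5)/2 + 3*exp(4)/2.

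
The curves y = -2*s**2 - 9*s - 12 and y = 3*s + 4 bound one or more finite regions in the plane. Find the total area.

8/3

Set the curves equal: -2*s**2 - 9*s - 12 = 3*s + 4, so -2*s**2 - 12*s - 16 = 0, which factors as -2*(s + 2)*(s + 4) = 0. The curves meet at s = -4, -2.
On [-4, -2], y = -2*s**2 - 9*s - 12 is on top; that piece has area ∫[-4,-2] (-2*s**2 - 12*s - 16) ds = 8/3.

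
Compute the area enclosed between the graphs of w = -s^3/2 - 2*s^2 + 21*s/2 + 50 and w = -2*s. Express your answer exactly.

4019/12

Set the curves equal: -s^3/2 - 2*s^2 + 21*s/2 + 50 = -2*s, so -s^3/2 - 2*s^2 + 25*s/2 + 50 = 0, which factors as -(s - 5)*(s + 4)*(s + 5)/2 = 0. The curves meet at s = -5, -4, 5.
On [-5, -4], w = -2*s is on top; that piece has area ∫[-5,-4] (-(-s^3/2 - 2*s^2 + 25*s/2 + 50)) ds = 19/24.
On [-4, 5], w = -s^3/2 - 2*s^2 + 21*s/2 + 50 is on top; that piece has area ∫[-4,5] (-s^3/2 - 2*s^2 + 25*s/2 + 50) ds = 2673/8.
Total enclosed area = 19/24 + 2673/8 = 4019/12.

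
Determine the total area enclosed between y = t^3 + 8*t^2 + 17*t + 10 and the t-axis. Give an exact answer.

The curve meets the t-axis where t^3 + 8*t^2 + 17*t + 10 = 0, i.e. (t + 1)*(t + 2)*(t + 5) = 0, at t = -5, -2, -1.
On [-5, -2] the curve lies above the axis; ∫[-5,-2] (t^3 + 8*t^2 + 17*t + 10) dt = 45/4, giving area 45/4.
On [-2, -1] the curve lies below the axis; ∫[-2,-1] (t^3 + 8*t^2 + 17*t + 10) dt = -7/12, giving area 7/12.
Total area = 45/4 + 7/12 = 71/6.

71/6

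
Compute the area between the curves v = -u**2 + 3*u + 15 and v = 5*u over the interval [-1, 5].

The difference (-u**2 + 3*u + 15) - (5*u) = -u**2 - 2*u + 15 changes sign at u = 3 inside [-1, 5], so split the integral there.
∫[-1,3] (-u**2 - 2*u + 15) du = 128/3.
∫[3,5] (-u**2 - 2*u + 15) du = -56/3; the area of that piece is 56/3.
Total area = 128/3 + 56/3 = 184/3.

184/3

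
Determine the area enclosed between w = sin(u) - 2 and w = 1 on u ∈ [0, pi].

On [0, pi], (sin(u) - 2) - (1) = sin(u) - 3 is ≤ 0 throughout, so the area is a single integral of |sin(u) - 3|.
∫[0,pi] (sin(u) - 3) du = 2 - 3*pi; the area of that piece is -2 + 3*pi.

-2 + 3*pi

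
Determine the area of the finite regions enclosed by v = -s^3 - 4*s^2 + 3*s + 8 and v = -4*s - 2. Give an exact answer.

937/12

Set the curves equal: -s^3 - 4*s^2 + 3*s + 8 = -4*s - 2, so -s^3 - 4*s^2 + 7*s + 10 = 0, which factors as -(s - 2)*(s + 1)*(s + 5) = 0. The curves meet at s = -5, -1, 2.
On [-5, -1], v = -4*s - 2 is on top; that piece has area ∫[-5,-1] (-(-s^3 - 4*s^2 + 7*s + 10)) ds = 160/3.
On [-1, 2], v = -s^3 - 4*s^2 + 3*s + 8 is on top; that piece has area ∫[-1,2] (-s^3 - 4*s^2 + 7*s + 10) ds = 99/4.
Total enclosed area = 160/3 + 99/4 = 937/12.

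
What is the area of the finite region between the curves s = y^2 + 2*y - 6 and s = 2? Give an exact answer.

36

Both boundary curves give s as a function of y, so integrate with respect to y. Setting them equal: y^2 + 2*y - 8 = 0, i.e. (y - 2)*(y + 4) = 0, so they meet at y = -4, 2.
For y in [-4, 2], s = y^2 + 2*y - 6 is on the left; area = ∫[-4,2] (-(y^2 + 2*y - 8)) dy = 36.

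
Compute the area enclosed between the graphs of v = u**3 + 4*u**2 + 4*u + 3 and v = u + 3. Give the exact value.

Set the curves equal: u**3 + 4*u**2 + 4*u + 3 = u + 3, so u**3 + 4*u**2 + 3*u = 0, which factors as u*(u + 1)*(u + 3) = 0. The curves meet at u = -3, -1, 0.
On [-3, -1], v = u**3 + 4*u**2 + 4*u + 3 is on top; that piece has area ∫[-3,-1] (u**3 + 4*u**2 + 3*u) du = 8/3.
On [-1, 0], v = u + 3 is on top; that piece has area ∫[-1,0] (-(u**3 + 4*u**2 + 3*u)) du = 5/12.
Total enclosed area = 8/3 + 5/12 = 37/12.

37/12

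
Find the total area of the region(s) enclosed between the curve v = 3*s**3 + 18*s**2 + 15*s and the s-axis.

393/4

The curve meets the s-axis where 3*s**3 + 18*s**2 + 15*s = 0, i.e. 3*s*(s + 1)*(s + 5) = 0, at s = -5, -1, 0.
On [-5, -1] the curve lies above the axis; ∫[-5,-1] (3*s**3 + 18*s**2 + 15*s) ds = 96, giving area 96.
On [-1, 0] the curve lies below the axis; ∫[-1,0] (3*s**3 + 18*s**2 + 15*s) ds = -9/4, giving area 9/4.
Total area = 96 + 9/4 = 393/4.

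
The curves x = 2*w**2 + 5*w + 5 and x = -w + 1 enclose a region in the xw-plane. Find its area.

Both boundary curves give x as a function of w, so integrate with respect to w. Setting them equal: 2*w**2 + 6*w + 4 = 0, i.e. 2*(w + 1)*(w + 2) = 0, so they meet at w = -2, -1.
For w in [-2, -1], x = 2*w**2 + 5*w + 5 is on the left; area = ∫[-2,-1] (-(2*w**2 + 6*w + 4)) dw = 1/3.

1/3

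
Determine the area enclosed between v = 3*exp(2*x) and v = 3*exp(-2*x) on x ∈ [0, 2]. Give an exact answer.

On [0, 2], (3*exp(2*x)) - (3*exp(-2*x)) = 3*exp(2*x) - 3*exp(-2*x) is ≥ 0 throughout, so the area is a single integral of |3*exp(2*x) - 3*exp(-2*x)|.
∫[0,2] (3*exp(2*x) - 3*exp(-2*x)) dx = -3 + 3*exp(-4)/2 + 3*exp(4)/2.

-3 + 3*exp(-4)/2 + 3*exp(4)/2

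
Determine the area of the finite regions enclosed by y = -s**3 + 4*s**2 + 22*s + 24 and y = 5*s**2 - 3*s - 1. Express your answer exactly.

Set the curves equal: -s**3 + 4*s**2 + 22*s + 24 = 5*s**2 - 3*s - 1, so -s**3 - s**2 + 25*s + 25 = 0, which factors as -(s - 5)*(s + 1)*(s + 5) = 0. The curves meet at s = -5, -1, 5.
On [-5, -1], y = 5*s**2 - 3*s - 1 is on top; that piece has area ∫[-5,-1] (-(-s**3 - s**2 + 25*s + 25)) ds = 256/3.
On [-1, 5], y = -s**3 + 4*s**2 + 22*s + 24 is on top; that piece has area ∫[-1,5] (-s**3 - s**2 + 25*s + 25) ds = 252.
Total enclosed area = 256/3 + 252 = 1012/3.

1012/3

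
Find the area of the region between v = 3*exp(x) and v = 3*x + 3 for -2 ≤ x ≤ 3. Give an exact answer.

-45/2 - 3*exp(-2) + 3*exp(3)

On [-2, 3], (3*exp(x)) - (3*x + 3) = -3*x + 3*exp(x) - 3 is ≥ 0 throughout, so the area is a single integral of |-3*x + 3*exp(x) - 3|.
∫[-2,3] (-3*x + 3*exp(x) - 3) dx = -45/2 - 3*exp(-2) + 3*exp(3).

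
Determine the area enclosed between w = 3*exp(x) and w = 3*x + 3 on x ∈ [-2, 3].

-45/2 - 3*exp(-2) + 3*exp(3)

On [-2, 3], (3*exp(x)) - (3*x + 3) = -3*x + 3*exp(x) - 3 is ≥ 0 throughout, so the area is a single integral of |-3*x + 3*exp(x) - 3|.
∫[-2,3] (-3*x + 3*exp(x) - 3) dx = -45/2 - 3*exp(-2) + 3*exp(3).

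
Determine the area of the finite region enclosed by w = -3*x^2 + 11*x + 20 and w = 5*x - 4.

Set the curves equal: -3*x^2 + 11*x + 20 = 5*x - 4, so -3*x^2 + 6*x + 24 = 0, which factors as -3*(x - 4)*(x + 2) = 0. The curves meet at x = -2, 4.
On [-2, 4], w = -3*x^2 + 11*x + 20 is on top; that piece has area ∫[-2,4] (-3*x^2 + 6*x + 24) dx = 108.

108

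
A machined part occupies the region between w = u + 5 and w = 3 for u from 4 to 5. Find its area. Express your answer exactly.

13/2

On [4, 5], (u + 5) - (3) = u + 2 is ≥ 0 throughout, so the area is a single integral of |u + 2|.
∫[4,5] (u + 2) du = 13/2.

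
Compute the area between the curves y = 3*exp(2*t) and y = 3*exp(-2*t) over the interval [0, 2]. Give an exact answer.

On [0, 2], (3*exp(2*t)) - (3*exp(-2*t)) = 3*exp(2*t) - 3*exp(-2*t) is ≥ 0 throughout, so the area is a single integral of |3*exp(2*t) - 3*exp(-2*t)|.
∫[0,2] (3*exp(2*t) - 3*exp(-2*t)) dt = -3 + 3*exp(-4)/2 + 3*exp(4)/2.

-3 + 3*exp(-4)/2 + 3*exp(4)/2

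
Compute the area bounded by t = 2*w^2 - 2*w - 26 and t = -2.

Both boundary curves give t as a function of w, so integrate with respect to w. Setting them equal: 2*w^2 - 2*w - 24 = 0, i.e. 2*(w - 4)*(w + 3) = 0, so they meet at w = -3, 4.
For w in [-3, 4], t = 2*w^2 - 2*w - 26 is on the left; area = ∫[-3,4] (-(2*w^2 - 2*w - 24)) dw = 343/3.

343/3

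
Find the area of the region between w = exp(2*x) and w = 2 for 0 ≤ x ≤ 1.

The difference (exp(2*x)) - (2) = exp(2*x) - 2 changes sign at x = log(2)/2 inside [0, 1], so split the integral there.
∫[0,log(2)/2] (exp(2*x) - 2) dx = 1/2 - log(2); the area of that piece is -1/2 + log(2).
∫[log(2)/2,1] (exp(2*x) - 2) dx = -3 + log(2) + exp(2)/2.
Total area = (-1/2 + log(2)) + (-3 + log(2) + exp(2)/2) = -7/2 + 2*log(2) + exp(2)/2.

-7/2 + 2*log(2) + exp(2)/2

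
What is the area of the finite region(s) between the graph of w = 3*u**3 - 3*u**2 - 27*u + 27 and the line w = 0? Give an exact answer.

The curve meets the u-axis where 3*u**3 - 3*u**2 - 27*u + 27 = 0, i.e. 3*(u - 3)*(u - 1)*(u + 3) = 0, at u = -3, 1, 3.
On [-3, 1] the curve lies above the axis; ∫[-3,1] (3*u**3 - 3*u**2 - 27*u + 27) du = 128, giving area 128.
On [1, 3] the curve lies below the axis; ∫[1,3] (3*u**3 - 3*u**2 - 27*u + 27) du = -20, giving area 20.
Total area = 128 + 20 = 148.

148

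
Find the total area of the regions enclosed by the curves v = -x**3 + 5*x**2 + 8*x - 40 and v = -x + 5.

Set the curves equal: -x**3 + 5*x**2 + 8*x - 40 = -x + 5, so -x**3 + 5*x**2 + 9*x - 45 = 0, which factors as -(x - 5)*(x - 3)*(x + 3) = 0. The curves meet at x = -3, 3, 5.
On [-3, 3], v = -x + 5 is on top; that piece has area ∫[-3,3] (-(-x**3 + 5*x**2 + 9*x - 45)) dx = 180.
On [3, 5], v = -x**3 + 5*x**2 + 8*x - 40 is on top; that piece has area ∫[3,5] (-x**3 + 5*x**2 + 9*x - 45) dx = 28/3.
Total enclosed area = 180 + 28/3 = 568/3.

568/3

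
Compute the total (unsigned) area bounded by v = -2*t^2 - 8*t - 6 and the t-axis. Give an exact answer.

8/3

The curve meets the t-axis where -2*t^2 - 8*t - 6 = 0, i.e. -2*(t + 1)*(t + 3) = 0, at t = -3, -1.
On [-3, -1] the curve lies above the axis; ∫[-3,-1] (-2*t^2 - 8*t - 6) dt = 8/3, giving area 8/3.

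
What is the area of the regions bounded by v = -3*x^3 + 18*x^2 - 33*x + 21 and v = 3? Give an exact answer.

3/2

Set the curves equal: -3*x^3 + 18*x^2 - 33*x + 21 = 3, so -3*x^3 + 18*x^2 - 33*x + 18 = 0, which factors as -3*(x - 3)*(x - 2)*(x - 1) = 0. The curves meet at x = 1, 2, 3.
On [1, 2], v = 3 is on top; that piece has area ∫[1,2] (-(-3*x^3 + 18*x^2 - 33*x + 18)) dx = 3/4.
On [2, 3], v = -3*x^3 + 18*x^2 - 33*x + 21 is on top; that piece has area ∫[2,3] (-3*x^3 + 18*x^2 - 33*x + 18) dx = 3/4.
Total enclosed area = 3/4 + 3/4 = 3/2.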